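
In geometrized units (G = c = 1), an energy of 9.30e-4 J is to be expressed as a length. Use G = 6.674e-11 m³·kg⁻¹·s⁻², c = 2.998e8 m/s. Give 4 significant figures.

7.683e-48 m

Energy → length via G/c⁴.
9.30e-4 J × (G/c⁴) = 7.683e-48 m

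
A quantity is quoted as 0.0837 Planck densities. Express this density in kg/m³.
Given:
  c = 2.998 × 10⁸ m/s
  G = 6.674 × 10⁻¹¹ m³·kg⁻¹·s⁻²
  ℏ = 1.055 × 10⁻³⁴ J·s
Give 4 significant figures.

One Planck density: ρ_P = c⁵/(ℏG²) = 5.154 × 10⁹⁶ kg/m³.
0.0837 × 5.154 × 10⁹⁶ kg/m³ = 4.314 × 10⁹⁵ kg/m³

4.314 × 10⁹⁵ kg/m³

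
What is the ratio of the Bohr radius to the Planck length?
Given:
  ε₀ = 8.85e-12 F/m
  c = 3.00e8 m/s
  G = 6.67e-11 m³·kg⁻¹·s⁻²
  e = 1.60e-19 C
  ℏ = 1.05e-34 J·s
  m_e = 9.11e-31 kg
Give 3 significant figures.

3.26e24

Bohr radius: a₀ = 4πε₀ℏ²/(m_e e²) = 5.26e-11 m
Planck length: ℓ_P = √(ℏG/c³) = 1.61e-35 m
ratio = 5.26e-11 / 1.61e-35 = 3.26e24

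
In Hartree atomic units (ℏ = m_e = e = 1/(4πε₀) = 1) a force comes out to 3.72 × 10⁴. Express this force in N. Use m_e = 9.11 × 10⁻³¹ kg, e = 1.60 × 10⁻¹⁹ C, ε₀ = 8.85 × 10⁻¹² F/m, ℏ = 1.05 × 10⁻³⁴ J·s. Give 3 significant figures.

One atomic unit of force: F_au = E_h/a₀ = m_e²e⁶/((4πε₀)³ℏ⁴) = 8.33 × 10⁻⁸ N.
3.72 × 10⁴ × 8.33 × 10⁻⁸ N = 3.10 × 10⁻³ N

3.10 × 10⁻³ N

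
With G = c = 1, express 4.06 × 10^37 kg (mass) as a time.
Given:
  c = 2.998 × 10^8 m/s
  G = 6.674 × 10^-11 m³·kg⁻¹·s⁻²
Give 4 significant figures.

100.6 s

Mass → time via G/c³.
4.06 × 10^37 kg × (G/c³) = 100.6 s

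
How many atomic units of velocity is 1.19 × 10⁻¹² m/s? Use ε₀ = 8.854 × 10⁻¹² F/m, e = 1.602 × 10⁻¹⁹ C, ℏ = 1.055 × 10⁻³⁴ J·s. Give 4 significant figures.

atomic unit of velocity: v_au = e²/(4πε₀ℏ) = 2.186 × 10⁶ m/s.
1.19 × 10⁻¹² / 2.186 × 10⁶ = 5.443 × 10⁻¹⁹

5.443 × 10⁻¹⁹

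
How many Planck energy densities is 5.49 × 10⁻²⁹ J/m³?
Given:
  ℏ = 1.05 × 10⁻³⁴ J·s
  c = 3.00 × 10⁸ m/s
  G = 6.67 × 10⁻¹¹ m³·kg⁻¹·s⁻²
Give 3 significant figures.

1.17 × 10⁻¹⁴²

Planck energy density: u_P = c⁷/(ℏG²) = 4.68 × 10¹¹³ J/m³.
5.49 × 10⁻²⁹ / 4.68 × 10¹¹³ = 1.17 × 10⁻¹⁴²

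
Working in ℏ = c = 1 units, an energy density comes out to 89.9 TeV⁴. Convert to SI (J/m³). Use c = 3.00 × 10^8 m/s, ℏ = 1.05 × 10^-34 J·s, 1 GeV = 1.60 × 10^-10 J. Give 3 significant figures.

1.88 × 10^51 J/m³

[E]/[L]³ = [E]⁴/(ℏc)³; restore (ℏc)⁻³.
1 GeV⁴ → 1/(ℏc)³ × (1 GeV in J)⁴ = 2.10 × 10^37 J/m³.
Convert the energy scale: 89.9 TeV⁴ = 8.99 × 10^13 GeV⁴.
Result: 8.99 × 10^13 × 2.10 × 10^37 = 1.88 × 10^51 J/m³.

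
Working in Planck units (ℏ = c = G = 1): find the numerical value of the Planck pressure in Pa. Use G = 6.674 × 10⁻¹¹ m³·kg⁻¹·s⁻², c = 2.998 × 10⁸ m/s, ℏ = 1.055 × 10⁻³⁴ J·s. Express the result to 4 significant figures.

4.632 × 10¹¹³ Pa

The unique combination of the constants set to 1 with dimensions of pressure is p_P = c⁷/(ℏG²).
  = 2.177 × 10⁵⁹ / 4.699 × 10⁻⁵⁵
  = 4.632 × 10¹¹³ Pa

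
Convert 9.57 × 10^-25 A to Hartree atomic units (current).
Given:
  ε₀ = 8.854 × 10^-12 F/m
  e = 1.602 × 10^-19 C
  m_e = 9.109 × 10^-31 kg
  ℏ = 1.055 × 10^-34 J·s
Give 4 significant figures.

1.447 × 10^-22

atomic unit of electric current: I_au = e E_h/ℏ = m_e e⁵/((4πε₀)²ℏ³) = 6.612 × 10^-3 A.
9.57 × 10^-25 / 6.612 × 10^-3 = 1.447 × 10^-22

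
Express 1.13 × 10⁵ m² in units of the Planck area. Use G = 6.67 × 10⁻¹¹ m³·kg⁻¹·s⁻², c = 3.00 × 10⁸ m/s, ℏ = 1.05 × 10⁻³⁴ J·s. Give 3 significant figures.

4.36 × 10⁷⁴

Planck area: A_P = ℏG/c³ = 2.59 × 10⁻⁷⁰ m².
1.13 × 10⁵ / 2.59 × 10⁻⁷⁰ = 4.36 × 10⁷⁴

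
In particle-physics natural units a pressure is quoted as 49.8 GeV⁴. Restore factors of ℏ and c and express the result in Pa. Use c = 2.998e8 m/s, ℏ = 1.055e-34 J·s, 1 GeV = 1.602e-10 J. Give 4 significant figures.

1.037e39 Pa

Pressure is [E]/[L]³ = [E]⁴/(ℏc)³.
1 GeV⁴ → 1/(ℏc)³ × (1 GeV in J)⁴ = 2.082e37 Pa.
Result: 49.8 × 2.082e37 = 1.037e39 Pa.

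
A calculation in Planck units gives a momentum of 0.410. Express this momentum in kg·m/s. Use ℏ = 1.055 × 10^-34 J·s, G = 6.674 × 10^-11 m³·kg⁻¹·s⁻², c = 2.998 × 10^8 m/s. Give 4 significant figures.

One Planck momentum: p_P = √(ℏc³/G) = 6.527 kg·m/s.
0.410 × 6.527 kg·m/s = 2.676 kg·m/s

2.676 kg·m/s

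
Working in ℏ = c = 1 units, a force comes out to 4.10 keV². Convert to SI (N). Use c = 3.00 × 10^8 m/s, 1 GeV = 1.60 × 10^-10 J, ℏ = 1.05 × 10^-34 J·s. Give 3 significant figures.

3.33 × 10^-6 N

Force is [E]/[L] = [E]²/(ℏc); restore (ℏc)⁻¹.
1 GeV² → 1/(ℏc) × (1 GeV in J)² = 8.13 × 10^5 N.
Convert the energy scale: 4.10 keV² = 4.10 × 10^-12 GeV².
Result: 4.10 × 10^-12 × 8.13 × 10^5 = 3.33 × 10^-6 N.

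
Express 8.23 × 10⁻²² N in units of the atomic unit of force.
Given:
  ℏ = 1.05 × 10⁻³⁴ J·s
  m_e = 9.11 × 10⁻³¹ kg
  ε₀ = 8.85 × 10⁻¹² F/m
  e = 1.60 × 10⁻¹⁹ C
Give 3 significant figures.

9.88 × 10⁻¹⁵

atomic unit of force: F_au = E_h/a₀ = m_e²e⁶/((4πε₀)³ℏ⁴) = 8.33 × 10⁻⁸ N.
8.23 × 10⁻²² / 8.33 × 10⁻⁸ = 9.88 × 10⁻¹⁵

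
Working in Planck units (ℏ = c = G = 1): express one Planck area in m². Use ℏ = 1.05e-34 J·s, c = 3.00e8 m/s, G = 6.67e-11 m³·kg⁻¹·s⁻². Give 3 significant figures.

The unique combination of the constants set to 1 with dimensions of area is A_P = ℏG/c³.
  = 7.00e-45 / 2.70e25
  = 2.59e-70 m²

2.59e-70 m²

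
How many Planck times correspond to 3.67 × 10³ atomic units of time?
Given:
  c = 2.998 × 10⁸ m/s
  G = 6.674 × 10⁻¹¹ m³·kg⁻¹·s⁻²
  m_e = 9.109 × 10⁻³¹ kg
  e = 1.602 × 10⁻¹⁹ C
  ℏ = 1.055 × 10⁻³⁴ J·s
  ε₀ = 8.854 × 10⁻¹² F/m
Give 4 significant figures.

1.649 × 10³⁰

atomic unit of time: τ_au = (4πε₀)²ℏ³/(m_e e⁴) = 2.423 × 10⁻¹⁷ s
Planck time: t_P = √(ℏG/c⁵) = 5.392 × 10⁻⁴⁴ s
3.67 × 10³ × 2.423 × 10⁻¹⁷ / 5.392 × 10⁻⁴⁴ = 1.649 × 10³⁰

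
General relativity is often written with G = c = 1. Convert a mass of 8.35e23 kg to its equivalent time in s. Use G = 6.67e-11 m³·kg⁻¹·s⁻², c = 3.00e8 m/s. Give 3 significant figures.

2.06e-12 s

Mass → time via G/c³.
8.35e23 kg × (G/c³) = 2.06e-12 s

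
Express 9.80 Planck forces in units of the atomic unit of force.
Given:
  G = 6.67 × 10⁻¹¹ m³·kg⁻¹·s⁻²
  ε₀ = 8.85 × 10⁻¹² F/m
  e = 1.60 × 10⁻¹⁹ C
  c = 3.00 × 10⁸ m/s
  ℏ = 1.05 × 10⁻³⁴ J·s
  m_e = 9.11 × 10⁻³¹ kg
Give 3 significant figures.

Planck force: F_P = c⁴/G = 1.21 × 10⁴⁴ N
atomic unit of force: F_au = E_h/a₀ = m_e²e⁶/((4πε₀)³ℏ⁴) = 8.33 × 10⁻⁸ N
9.80 × 1.21 × 10⁴⁴ / 8.33 × 10⁻⁸ = 1.43 × 10⁵²

1.43 × 10⁵²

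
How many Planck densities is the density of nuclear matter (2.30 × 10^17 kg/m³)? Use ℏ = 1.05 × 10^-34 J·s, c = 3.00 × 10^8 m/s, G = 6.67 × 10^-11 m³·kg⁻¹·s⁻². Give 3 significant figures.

Planck density: ρ_P = c⁵/(ℏG²) = 5.20 × 10^96 kg/m³.
2.30 × 10^17 / 5.20 × 10^96 = 4.42 × 10^-80

4.42 × 10^-80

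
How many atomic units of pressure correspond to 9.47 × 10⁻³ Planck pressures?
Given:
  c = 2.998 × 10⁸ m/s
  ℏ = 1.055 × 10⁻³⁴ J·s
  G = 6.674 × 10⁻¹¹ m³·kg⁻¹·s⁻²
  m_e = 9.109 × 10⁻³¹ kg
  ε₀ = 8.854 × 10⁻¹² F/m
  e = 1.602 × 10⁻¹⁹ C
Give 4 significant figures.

1.498 × 10⁹⁸

Planck pressure: p_P = c⁷/(ℏG²) = 4.632 × 10¹¹³ Pa
atomic unit of pressure: P_au = E_h/a₀³ = m_e⁴e¹⁰/((4πε₀)⁵ℏ⁸) = 2.929 × 10¹³ Pa
9.47 × 10⁻³ × 4.632 × 10¹¹³ / 2.929 × 10¹³ = 1.498 × 10⁹⁸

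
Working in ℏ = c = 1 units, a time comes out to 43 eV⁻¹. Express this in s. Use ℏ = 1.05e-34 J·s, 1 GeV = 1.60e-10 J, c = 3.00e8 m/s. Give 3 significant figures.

A time is [E]⁻¹ in ℏ=c=1; restore one factor of ℏ.
1 GeV⁻¹ → ℏ × (1 GeV in J)⁻¹ = 6.56e-25 s.
Convert the energy scale: 43 eV⁻¹ = 4.30e10 GeV⁻¹.
Result: 4.30e10 × 6.56e-25 = 2.82e-14 s.

2.82e-14 s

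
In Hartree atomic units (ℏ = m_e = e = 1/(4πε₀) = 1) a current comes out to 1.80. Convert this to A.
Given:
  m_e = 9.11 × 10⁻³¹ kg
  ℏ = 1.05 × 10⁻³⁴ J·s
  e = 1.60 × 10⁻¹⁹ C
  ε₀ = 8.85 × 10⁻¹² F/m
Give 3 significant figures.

One atomic unit of electric current: I_au = e E_h/ℏ = m_e e⁵/((4πε₀)²ℏ³) = 6.67 × 10⁻³ A.
1.80 × 6.67 × 10⁻³ A = 0.0120 A

0.0120 A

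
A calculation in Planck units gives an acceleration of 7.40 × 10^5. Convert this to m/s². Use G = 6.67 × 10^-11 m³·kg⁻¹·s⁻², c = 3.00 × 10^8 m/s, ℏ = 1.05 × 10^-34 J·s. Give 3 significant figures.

One Planck acceleration: a_P = √(c⁷/(ℏG)) = 5.59 × 10^51 m/s².
7.40 × 10^5 × 5.59 × 10^51 m/s² = 4.14 × 10^57 m/s²

4.14 × 10^57 m/s²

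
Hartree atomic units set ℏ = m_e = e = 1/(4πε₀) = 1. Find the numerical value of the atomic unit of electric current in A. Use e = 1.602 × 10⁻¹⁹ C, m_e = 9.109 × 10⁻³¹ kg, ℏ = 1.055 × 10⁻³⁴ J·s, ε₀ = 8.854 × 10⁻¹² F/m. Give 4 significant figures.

The unique combination of the constants set to 1 with dimensions of current is I_au = e E_h/ℏ = m_e e⁵/((4πε₀)²ℏ³).
E_h = 4.354 × 10⁻¹⁸ J
e·E_h/ℏ = 6.612 × 10⁻³ A

6.612 × 10⁻³ A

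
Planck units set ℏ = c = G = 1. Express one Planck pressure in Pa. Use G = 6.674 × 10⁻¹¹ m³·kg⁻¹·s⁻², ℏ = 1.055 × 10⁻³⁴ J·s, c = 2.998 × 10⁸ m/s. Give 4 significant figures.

Dimensional analysis gives p_P = c⁷/(ℏG²).
  = 2.177 × 10⁵⁹ / 4.699 × 10⁻⁵⁵
  = 4.632 × 10¹¹³ Pa

4.632 × 10¹¹³ Pa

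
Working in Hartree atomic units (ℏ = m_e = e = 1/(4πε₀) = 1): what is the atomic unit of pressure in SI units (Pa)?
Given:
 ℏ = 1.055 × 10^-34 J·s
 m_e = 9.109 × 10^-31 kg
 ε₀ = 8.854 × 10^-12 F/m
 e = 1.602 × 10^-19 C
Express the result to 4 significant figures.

2.929 × 10^13 Pa

Dimensional analysis gives P_au = E_h/a₀³ = m_e⁴e¹⁰/((4πε₀)⁵ℏ⁸).
E_h = 4.354 × 10^-18 J
a₀ = 5.297 × 10^-11 m
E_h/a₀³ = 2.929 × 10^13 Pa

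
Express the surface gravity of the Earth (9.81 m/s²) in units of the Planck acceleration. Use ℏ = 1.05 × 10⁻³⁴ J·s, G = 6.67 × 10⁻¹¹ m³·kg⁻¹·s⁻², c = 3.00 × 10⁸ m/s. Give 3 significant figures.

Planck acceleration: a_P = √(c⁷/(ℏG)) = 5.59 × 10⁵¹ m/s².
9.81 / 5.59 × 10⁵¹ = 1.76 × 10⁻⁵¹

1.76 × 10⁻⁵¹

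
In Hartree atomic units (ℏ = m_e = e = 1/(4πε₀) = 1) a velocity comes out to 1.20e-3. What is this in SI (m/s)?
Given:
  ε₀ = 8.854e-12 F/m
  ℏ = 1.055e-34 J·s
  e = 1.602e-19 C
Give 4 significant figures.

One atomic unit of velocity: v_au = e²/(4πε₀ℏ) = 2.186e6 m/s.
1.20e-3 × 2.186e6 m/s = 2.624e3 m/s

2.624e3 m/s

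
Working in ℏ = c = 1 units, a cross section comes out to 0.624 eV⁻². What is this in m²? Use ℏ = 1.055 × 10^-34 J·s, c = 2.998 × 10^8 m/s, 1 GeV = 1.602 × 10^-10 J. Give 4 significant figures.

Area is [L]² = [E]⁻²·(ℏc)²; restore (ℏc)².
1 GeV⁻² → (ℏc)² × (1 GeV in J)⁻² = 3.898 × 10^-32 m².
Convert the energy scale: 0.624 eV⁻² = 6.24 × 10^17 GeV⁻².
Result: 6.24 × 10^17 × 3.898 × 10^-32 = 2.432 × 10^-14 m².

2.432 × 10^-14 m²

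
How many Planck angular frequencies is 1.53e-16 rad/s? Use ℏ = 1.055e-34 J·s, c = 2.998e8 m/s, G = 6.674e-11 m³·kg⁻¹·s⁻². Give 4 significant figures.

Planck angular frequency: ω_P = √(c⁵/(ℏG)) = 1.855e43 rad/s.
1.53e-16 / 1.855e43 = 8.250e-60

8.250e-60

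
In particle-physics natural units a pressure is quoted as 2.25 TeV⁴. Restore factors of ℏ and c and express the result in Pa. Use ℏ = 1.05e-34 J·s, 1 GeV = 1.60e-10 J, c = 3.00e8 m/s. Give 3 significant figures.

4.72e49 Pa

Pressure is [E]/[L]³ = [E]⁴/(ℏc)³.
1 GeV⁴ → 1/(ℏc)³ × (1 GeV in J)⁴ = 2.10e37 Pa.
Convert the energy scale: 2.25 TeV⁴ = 2.25e12 GeV⁴.
Result: 2.25e12 × 2.10e37 = 4.72e49 Pa.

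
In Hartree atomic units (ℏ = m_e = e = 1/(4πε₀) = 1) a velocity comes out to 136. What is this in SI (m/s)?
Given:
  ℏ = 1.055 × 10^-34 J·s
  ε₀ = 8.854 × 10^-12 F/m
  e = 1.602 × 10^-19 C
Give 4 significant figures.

2.973 × 10^8 m/s

One atomic unit of velocity: v_au = e²/(4πε₀ℏ) = 2.186 × 10^6 m/s.
136 × 2.186 × 10^6 m/s = 2.973 × 10^8 m/s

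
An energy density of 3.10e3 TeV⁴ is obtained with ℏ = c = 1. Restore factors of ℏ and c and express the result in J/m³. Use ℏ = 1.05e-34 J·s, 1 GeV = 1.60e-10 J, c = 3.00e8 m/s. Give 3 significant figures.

6.50e52 J/m³

[E]/[L]³ = [E]⁴/(ℏc)³; restore (ℏc)⁻³.
1 GeV⁴ → 1/(ℏc)³ × (1 GeV in J)⁴ = 2.10e37 J/m³.
Convert the energy scale: 3.10e3 TeV⁴ = 3.10e15 GeV⁴.
Result: 3.10e15 × 2.10e37 = 6.50e52 J/m³.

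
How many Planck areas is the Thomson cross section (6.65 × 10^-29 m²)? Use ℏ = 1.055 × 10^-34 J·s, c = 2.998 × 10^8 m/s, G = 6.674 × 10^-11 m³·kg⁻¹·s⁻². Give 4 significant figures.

2.545 × 10^41

Planck area: A_P = ℏG/c³ = 2.613 × 10^-70 m².
6.65 × 10^-29 / 2.613 × 10^-70 = 2.545 × 10^41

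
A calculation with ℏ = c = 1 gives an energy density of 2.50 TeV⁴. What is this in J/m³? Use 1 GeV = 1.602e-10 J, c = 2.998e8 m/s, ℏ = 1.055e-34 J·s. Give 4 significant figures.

5.204e49 J/m³

[E]/[L]³ = [E]⁴/(ℏc)³; restore (ℏc)⁻³.
1 GeV⁴ → 1/(ℏc)³ × (1 GeV in J)⁴ = 2.082e37 J/m³.
Convert the energy scale: 2.50 TeV⁴ = 2.50e12 GeV⁴.
Result: 2.50e12 × 2.082e37 = 5.204e49 J/m³.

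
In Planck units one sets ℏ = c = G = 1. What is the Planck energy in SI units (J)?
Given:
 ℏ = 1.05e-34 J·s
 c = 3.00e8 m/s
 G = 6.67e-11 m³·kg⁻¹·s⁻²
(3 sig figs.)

1.96e9 J

E_P = √(ℏc⁵/G)
  = √(3.83e18)
  = 1.96e9 J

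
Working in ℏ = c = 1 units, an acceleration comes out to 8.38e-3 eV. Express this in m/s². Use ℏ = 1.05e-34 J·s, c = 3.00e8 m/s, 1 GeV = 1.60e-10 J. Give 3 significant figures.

Acceleration is [L]/[T]² = c·[E]/ℏ.
1 GeV → c/ℏ × (1 GeV in J) = 4.57e32 m/s².
Convert the energy scale: 8.38e-3 eV = 8.38e-12 GeV.
Result: 8.38e-12 × 4.57e32 = 3.83e21 m/s².

3.83e21 m/s²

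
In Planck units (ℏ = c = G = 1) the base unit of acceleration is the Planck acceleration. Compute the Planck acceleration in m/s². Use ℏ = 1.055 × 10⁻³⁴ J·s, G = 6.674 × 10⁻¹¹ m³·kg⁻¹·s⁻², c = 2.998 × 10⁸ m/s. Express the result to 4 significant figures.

a_P = √(c⁷/(ℏG))
  = √(3.092 × 10¹⁰³)
  = 5.560 × 10⁵¹ m/s²

5.560 × 10⁵¹ m/s²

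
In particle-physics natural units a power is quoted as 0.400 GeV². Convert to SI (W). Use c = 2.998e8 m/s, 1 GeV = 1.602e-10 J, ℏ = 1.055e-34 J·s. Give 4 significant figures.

Power is [E]/[T] = [E]²/ℏ.
1 GeV² → 1/ℏ × (1 GeV in J)² = 2.433e14 W.
Result: 0.400 × 2.433e14 = 9.730e13 W.

9.730e13 W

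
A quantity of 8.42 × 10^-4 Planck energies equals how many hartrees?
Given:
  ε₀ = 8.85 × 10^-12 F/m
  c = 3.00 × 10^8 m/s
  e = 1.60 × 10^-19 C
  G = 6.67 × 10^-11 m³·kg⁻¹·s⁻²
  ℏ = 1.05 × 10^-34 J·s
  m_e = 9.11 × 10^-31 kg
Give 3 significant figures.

3.76 × 10^23

Planck energy: E_P = √(ℏc⁵/G) = 1.96 × 10^9 J
hartree: E_h = m_e e⁴/(4πε₀ℏ)² = 4.38 × 10^-18 J
8.42 × 10^-4 × 1.96 × 10^9 / 4.38 × 10^-18 = 3.76 × 10^23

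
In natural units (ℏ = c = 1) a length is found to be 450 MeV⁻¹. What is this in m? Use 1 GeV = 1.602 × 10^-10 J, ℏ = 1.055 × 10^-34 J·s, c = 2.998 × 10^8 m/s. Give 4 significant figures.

A length is [E]⁻¹ in ℏ=c=1; restore one factor of ℏc.
1 GeV⁻¹ → ℏc × (1 GeV in J)⁻¹ = 1.974 × 10^-16 m.
Convert the energy scale: 450 MeV⁻¹ = 4.50 × 10^5 GeV⁻¹.
Result: 4.50 × 10^5 × 1.974 × 10^-16 = 8.885 × 10^-11 m.

8.885 × 10^-11 m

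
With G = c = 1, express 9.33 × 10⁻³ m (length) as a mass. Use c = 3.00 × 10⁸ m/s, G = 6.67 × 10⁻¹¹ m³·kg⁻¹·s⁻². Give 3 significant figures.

Length → mass via c²/G.
9.33 × 10⁻³ m × (c²/G) = 1.26 × 10²⁵ kg

1.26 × 10²⁵ kg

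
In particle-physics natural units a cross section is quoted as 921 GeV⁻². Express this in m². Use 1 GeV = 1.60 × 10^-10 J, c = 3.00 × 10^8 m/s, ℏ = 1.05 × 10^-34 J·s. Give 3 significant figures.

Area is [L]² = [E]⁻²·(ℏc)²; restore (ℏc)².
1 GeV⁻² → (ℏc)² × (1 GeV in J)⁻² = 3.88 × 10^-32 m².
Result: 921 × 3.88 × 10^-32 = 3.57 × 10^-29 m².

3.57 × 10^-29 m²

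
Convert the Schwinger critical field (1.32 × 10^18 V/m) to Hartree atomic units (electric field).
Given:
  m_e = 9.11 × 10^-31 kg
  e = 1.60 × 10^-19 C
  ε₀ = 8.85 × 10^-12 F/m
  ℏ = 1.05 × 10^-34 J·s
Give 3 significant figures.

atomic unit of electric field: E_au = E_h/(e a₀) = m_e²e⁵/((4πε₀)³ℏ⁴) = 5.20 × 10^11 V/m.
1.32 × 10^18 / 5.20 × 10^11 = 2.54 × 10^6

2.54 × 10^6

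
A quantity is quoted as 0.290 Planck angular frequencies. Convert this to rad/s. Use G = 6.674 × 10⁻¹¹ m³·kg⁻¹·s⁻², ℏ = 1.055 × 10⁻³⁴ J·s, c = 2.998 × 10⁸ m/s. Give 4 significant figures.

One Planck angular frequency: ω_P = √(c⁵/(ℏG)) = 1.855 × 10⁴³ rad/s.
0.290 × 1.855 × 10⁴³ rad/s = 5.378 × 10⁴² rad/s

5.378 × 10⁴² rad/s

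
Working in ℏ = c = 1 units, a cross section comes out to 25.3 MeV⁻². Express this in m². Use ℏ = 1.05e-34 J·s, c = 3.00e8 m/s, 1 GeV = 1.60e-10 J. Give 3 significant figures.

9.81e-25 m²

Area is [L]² = [E]⁻²·(ℏc)²; restore (ℏc)².
1 GeV⁻² → (ℏc)² × (1 GeV in J)⁻² = 3.88e-32 m².
Convert the energy scale: 25.3 MeV⁻² = 2.53e7 GeV⁻².
Result: 2.53e7 × 3.88e-32 = 9.81e-25 m².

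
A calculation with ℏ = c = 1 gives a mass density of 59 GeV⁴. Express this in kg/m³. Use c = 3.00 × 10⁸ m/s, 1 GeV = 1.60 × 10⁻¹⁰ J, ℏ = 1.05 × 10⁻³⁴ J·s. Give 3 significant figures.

1.37 × 10²² kg/m³

Mass density is [E]/(c²[L]³) = [E]⁴/(ℏ³c⁵).
1 GeV⁴ → 1/(ℏ³c⁵) × (1 GeV in J)⁴ = 2.33 × 10²⁰ kg/m³.
Result: 59 × 2.33 × 10²⁰ = 1.37 × 10²² kg/m³.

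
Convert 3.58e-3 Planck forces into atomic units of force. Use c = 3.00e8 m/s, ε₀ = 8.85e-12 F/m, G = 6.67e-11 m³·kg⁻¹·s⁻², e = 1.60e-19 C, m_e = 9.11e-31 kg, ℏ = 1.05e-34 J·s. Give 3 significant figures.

Planck force: F_P = c⁴/G = 1.21e44 N
atomic unit of force: F_au = E_h/a₀ = m_e²e⁶/((4πε₀)³ℏ⁴) = 8.33e-8 N
3.58e-3 × 1.21e44 / 8.33e-8 = 5.22e48

5.22e48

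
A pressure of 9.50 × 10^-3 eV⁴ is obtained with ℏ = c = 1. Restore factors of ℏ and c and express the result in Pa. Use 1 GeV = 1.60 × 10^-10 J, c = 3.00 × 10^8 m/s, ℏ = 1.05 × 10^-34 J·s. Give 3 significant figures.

Pressure is [E]/[L]³ = [E]⁴/(ℏc)³.
1 GeV⁴ → 1/(ℏc)³ × (1 GeV in J)⁴ = 2.10 × 10^37 Pa.
Convert the energy scale: 9.50 × 10^-3 eV⁴ = 9.50 × 10^-39 GeV⁴.
Result: 9.50 × 10^-39 × 2.10 × 10^37 = 0.199 Pa.

0.199 Pa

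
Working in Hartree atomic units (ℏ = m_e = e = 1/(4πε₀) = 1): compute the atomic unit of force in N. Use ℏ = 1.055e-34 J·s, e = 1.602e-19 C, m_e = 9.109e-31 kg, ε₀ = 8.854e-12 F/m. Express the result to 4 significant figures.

8.220e-8 N

Dimensional analysis gives F_au = E_h/a₀ = m_e²e⁶/((4πε₀)³ℏ⁴).
E_h = 4.354e-18 J
a₀ = 5.297e-11 m
E_h/a₀ = 8.220e-8 N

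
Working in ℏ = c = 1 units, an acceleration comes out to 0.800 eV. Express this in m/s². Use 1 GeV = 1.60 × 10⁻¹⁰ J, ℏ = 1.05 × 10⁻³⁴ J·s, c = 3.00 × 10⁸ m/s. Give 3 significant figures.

3.66 × 10²³ m/s²

Acceleration is [L]/[T]² = c·[E]/ℏ.
1 GeV → c/ℏ × (1 GeV in J) = 4.57 × 10³² m/s².
Convert the energy scale: 0.800 eV = 8.00 × 10⁻¹⁰ GeV.
Result: 8.00 × 10⁻¹⁰ × 4.57 × 10³² = 3.66 × 10²³ m/s².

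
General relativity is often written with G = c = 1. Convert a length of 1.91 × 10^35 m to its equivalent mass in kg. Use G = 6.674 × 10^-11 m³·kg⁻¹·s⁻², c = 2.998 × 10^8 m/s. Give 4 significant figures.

Length → mass via c²/G.
1.91 × 10^35 m × (c²/G) = 2.572 × 10^62 kg

2.572 × 10^62 kg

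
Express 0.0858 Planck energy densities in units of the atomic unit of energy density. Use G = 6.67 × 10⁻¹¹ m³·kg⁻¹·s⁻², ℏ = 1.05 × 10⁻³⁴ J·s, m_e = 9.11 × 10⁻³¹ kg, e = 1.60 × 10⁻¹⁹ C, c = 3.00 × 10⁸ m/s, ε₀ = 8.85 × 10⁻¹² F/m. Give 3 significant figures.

1.33 × 10⁹⁹

Planck energy density: u_P = c⁷/(ℏG²) = 4.68 × 10¹¹³ J/m³
atomic unit of energy density: u_au = E_h/a₀³ = m_e⁴e¹⁰/((4πε₀)⁵ℏ⁸) = 3.01 × 10¹³ J/m³
0.0858 × 4.68 × 10¹¹³ / 3.01 × 10¹³ = 1.33 × 10⁹⁹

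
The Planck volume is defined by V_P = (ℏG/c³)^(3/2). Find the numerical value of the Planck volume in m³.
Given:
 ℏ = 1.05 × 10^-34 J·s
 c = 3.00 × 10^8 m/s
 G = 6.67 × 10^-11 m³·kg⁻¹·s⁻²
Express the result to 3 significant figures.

4.18 × 10^-105 m³

V_P = (ℏG/c³)^(3/2)
  = √(1.75 × 10^-209)
  = 4.18 × 10^-105 m³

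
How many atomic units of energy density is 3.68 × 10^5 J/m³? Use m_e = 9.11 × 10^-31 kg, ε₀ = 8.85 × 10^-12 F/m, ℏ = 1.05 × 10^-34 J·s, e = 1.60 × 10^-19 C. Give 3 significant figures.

1.22 × 10^-8

atomic unit of energy density: u_au = E_h/a₀³ = m_e⁴e¹⁰/((4πε₀)⁵ℏ⁸) = 3.01 × 10^13 J/m³.
3.68 × 10^5 / 3.01 × 10^13 = 1.22 × 10^-8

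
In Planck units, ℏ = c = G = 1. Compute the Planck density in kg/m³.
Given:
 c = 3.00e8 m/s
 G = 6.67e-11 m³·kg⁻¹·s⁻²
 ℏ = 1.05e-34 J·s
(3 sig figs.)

From ℏ = c = G = 1 the density scale is ρ_P = c⁵/(ℏG²).
  = 2.43e42 / 4.67e-55
  = 5.20e96 kg/m³

5.20e96 kg/m³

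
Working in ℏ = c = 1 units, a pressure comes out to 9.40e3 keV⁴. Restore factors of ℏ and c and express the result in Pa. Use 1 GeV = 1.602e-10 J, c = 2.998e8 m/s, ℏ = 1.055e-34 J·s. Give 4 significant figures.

Pressure is [E]/[L]³ = [E]⁴/(ℏc)³.
1 GeV⁴ → 1/(ℏc)³ × (1 GeV in J)⁴ = 2.082e37 Pa.
Convert the energy scale: 9.40e3 keV⁴ = 9.40e-21 GeV⁴.
Result: 9.40e-21 × 2.082e37 = 1.957e17 Pa.

1.957e17 Pa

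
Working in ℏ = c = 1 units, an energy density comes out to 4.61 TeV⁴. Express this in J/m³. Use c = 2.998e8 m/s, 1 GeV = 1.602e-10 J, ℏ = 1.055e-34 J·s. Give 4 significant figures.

9.596e49 J/m³

[E]/[L]³ = [E]⁴/(ℏc)³; restore (ℏc)⁻³.
1 GeV⁴ → 1/(ℏc)³ × (1 GeV in J)⁴ = 2.082e37 J/m³.
Convert the energy scale: 4.61 TeV⁴ = 4.61e12 GeV⁴.
Result: 4.61e12 × 2.082e37 = 9.596e49 J/m³.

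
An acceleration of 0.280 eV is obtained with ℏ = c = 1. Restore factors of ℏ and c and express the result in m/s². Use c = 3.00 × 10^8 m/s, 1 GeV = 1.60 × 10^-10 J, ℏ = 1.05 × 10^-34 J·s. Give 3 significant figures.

Acceleration is [L]/[T]² = c·[E]/ℏ.
1 GeV → c/ℏ × (1 GeV in J) = 4.57 × 10^32 m/s².
Convert the energy scale: 0.280 eV = 2.80 × 10^-10 GeV.
Result: 2.80 × 10^-10 × 4.57 × 10^32 = 1.28 × 10^23 m/s².

1.28 × 10^23 m/s²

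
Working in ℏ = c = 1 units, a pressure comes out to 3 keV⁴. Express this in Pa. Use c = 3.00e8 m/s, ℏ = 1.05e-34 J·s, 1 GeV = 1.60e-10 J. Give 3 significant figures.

6.29e13 Pa

Pressure is [E]/[L]³ = [E]⁴/(ℏc)³.
1 GeV⁴ → 1/(ℏc)³ × (1 GeV in J)⁴ = 2.10e37 Pa.
Convert the energy scale: 3 keV⁴ = 3.00e-24 GeV⁴.
Result: 3.00e-24 × 2.10e37 = 6.29e13 Pa.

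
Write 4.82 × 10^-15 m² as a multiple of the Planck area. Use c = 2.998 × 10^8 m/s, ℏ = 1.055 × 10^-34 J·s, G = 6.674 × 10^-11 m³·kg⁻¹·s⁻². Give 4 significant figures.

Planck area: A_P = ℏG/c³ = 2.613 × 10^-70 m².
4.82 × 10^-15 / 2.613 × 10^-70 = 1.845 × 10^55

1.845 × 10^55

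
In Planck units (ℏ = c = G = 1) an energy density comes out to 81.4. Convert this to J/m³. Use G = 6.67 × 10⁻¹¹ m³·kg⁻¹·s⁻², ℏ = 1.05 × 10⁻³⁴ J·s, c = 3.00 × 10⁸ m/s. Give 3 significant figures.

One Planck energy density: u_P = c⁷/(ℏG²) = 4.68 × 10¹¹³ J/m³.
81.4 × 4.68 × 10¹¹³ J/m³ = 3.81 × 10¹¹⁵ J/m³

3.81 × 10¹¹⁵ J/m³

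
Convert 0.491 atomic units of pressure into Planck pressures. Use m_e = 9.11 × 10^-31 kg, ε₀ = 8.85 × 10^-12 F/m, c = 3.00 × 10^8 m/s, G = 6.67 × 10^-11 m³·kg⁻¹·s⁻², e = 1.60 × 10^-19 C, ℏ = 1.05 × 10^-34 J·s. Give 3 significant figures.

atomic unit of pressure: P_au = E_h/a₀³ = m_e⁴e¹⁰/((4πε₀)⁵ℏ⁸) = 3.01 × 10^13 Pa
Planck pressure: p_P = c⁷/(ℏG²) = 4.68 × 10^113 Pa
0.491 × 3.01 × 10^13 / 4.68 × 10^113 = 3.16 × 10^-101

3.16 × 10^-101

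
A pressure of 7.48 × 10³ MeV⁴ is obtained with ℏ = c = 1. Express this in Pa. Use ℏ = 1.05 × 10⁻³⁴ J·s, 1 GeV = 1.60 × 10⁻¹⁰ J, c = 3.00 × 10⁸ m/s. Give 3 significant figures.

Pressure is [E]/[L]³ = [E]⁴/(ℏc)³.
1 GeV⁴ → 1/(ℏc)³ × (1 GeV in J)⁴ = 2.10 × 10³⁷ Pa.
Convert the energy scale: 7.48 × 10³ MeV⁴ = 7.48 × 10⁻⁹ GeV⁴.
Result: 7.48 × 10⁻⁹ × 2.10 × 10³⁷ = 1.57 × 10²⁹ Pa.

1.57 × 10²⁹ Pa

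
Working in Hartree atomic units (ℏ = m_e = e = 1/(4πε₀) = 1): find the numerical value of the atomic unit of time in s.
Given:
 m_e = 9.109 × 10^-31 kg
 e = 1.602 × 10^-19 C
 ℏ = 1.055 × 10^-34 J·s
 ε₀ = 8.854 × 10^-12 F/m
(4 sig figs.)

The unique combination of the constants set to 1 with dimensions of time is τ_au = (4πε₀)²ℏ³/(m_e e⁴).
E_h = 4.354 × 10^-18 J
ℏ/E_h = 2.423 × 10^-17 s

2.423 × 10^-17 s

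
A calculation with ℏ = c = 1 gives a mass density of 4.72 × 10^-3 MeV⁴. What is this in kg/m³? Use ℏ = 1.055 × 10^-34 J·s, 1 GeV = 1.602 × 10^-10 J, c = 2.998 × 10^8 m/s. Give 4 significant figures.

Mass density is [E]/(c²[L]³) = [E]⁴/(ℏ³c⁵).
1 GeV⁴ → 1/(ℏ³c⁵) × (1 GeV in J)⁴ = 2.316 × 10^20 kg/m³.
Convert the energy scale: 4.72 × 10^-3 MeV⁴ = 4.72 × 10^-15 GeV⁴.
Result: 4.72 × 10^-15 × 2.316 × 10^20 = 1.093 × 10^6 kg/m³.

1.093 × 10^6 kg/m³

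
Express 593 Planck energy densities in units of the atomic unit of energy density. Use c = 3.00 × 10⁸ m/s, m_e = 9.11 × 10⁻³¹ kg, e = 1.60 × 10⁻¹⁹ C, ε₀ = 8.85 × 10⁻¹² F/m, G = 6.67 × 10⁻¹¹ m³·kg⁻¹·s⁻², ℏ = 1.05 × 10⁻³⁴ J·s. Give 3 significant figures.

Planck energy density: u_P = c⁷/(ℏG²) = 4.68 × 10¹¹³ J/m³
atomic unit of energy density: u_au = E_h/a₀³ = m_e⁴e¹⁰/((4πε₀)⁵ℏ⁸) = 3.01 × 10¹³ J/m³
593 × 4.68 × 10¹¹³ / 3.01 × 10¹³ = 9.21 × 10¹⁰²

9.21 × 10¹⁰²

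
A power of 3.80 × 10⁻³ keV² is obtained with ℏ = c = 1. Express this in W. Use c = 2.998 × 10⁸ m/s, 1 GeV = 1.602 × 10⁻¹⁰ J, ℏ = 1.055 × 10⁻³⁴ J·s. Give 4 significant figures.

Power is [E]/[T] = [E]²/ℏ.
1 GeV² → 1/ℏ × (1 GeV in J)² = 2.433 × 10¹⁴ W.
Convert the energy scale: 3.80 × 10⁻³ keV² = 3.80 × 10⁻¹⁵ GeV².
Result: 3.80 × 10⁻¹⁵ × 2.433 × 10¹⁴ = 0.9244 W.

0.9244 W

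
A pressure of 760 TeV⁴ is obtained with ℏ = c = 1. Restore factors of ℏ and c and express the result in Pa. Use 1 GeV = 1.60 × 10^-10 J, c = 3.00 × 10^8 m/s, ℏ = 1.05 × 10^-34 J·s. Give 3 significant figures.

1.59 × 10^52 Pa

Pressure is [E]/[L]³ = [E]⁴/(ℏc)³.
1 GeV⁴ → 1/(ℏc)³ × (1 GeV in J)⁴ = 2.10 × 10^37 Pa.
Convert the energy scale: 760 TeV⁴ = 7.60 × 10^14 GeV⁴.
Result: 7.60 × 10^14 × 2.10 × 10^37 = 1.59 × 10^52 Pa.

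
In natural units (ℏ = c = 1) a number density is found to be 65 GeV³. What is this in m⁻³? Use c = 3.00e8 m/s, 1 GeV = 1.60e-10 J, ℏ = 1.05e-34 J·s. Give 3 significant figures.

Number density is [L]⁻³ = [E]³/(ℏc)³.
1 GeV³ → 1/(ℏc)³ × (1 GeV in J)³ = 1.31e47 m⁻³.
Result: 65 × 1.31e47 = 8.52e48 m⁻³.

8.52e48 m⁻³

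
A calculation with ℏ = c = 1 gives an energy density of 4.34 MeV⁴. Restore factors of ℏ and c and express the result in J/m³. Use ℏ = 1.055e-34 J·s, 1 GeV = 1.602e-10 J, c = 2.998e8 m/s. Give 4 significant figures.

[E]/[L]³ = [E]⁴/(ℏc)³; restore (ℏc)⁻³.
1 GeV⁴ → 1/(ℏc)³ × (1 GeV in J)⁴ = 2.082e37 J/m³.
Convert the energy scale: 4.34 MeV⁴ = 4.34e-12 GeV⁴.
Result: 4.34e-12 × 2.082e37 = 9.034e25 J/m³.

9.034e25 J/m³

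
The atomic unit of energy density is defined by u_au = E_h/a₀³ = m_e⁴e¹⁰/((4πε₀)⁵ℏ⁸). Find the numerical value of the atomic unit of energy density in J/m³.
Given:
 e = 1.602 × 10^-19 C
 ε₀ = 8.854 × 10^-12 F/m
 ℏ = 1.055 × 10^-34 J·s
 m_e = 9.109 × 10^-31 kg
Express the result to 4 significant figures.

u_au = E_h/a₀³ = m_e⁴e¹⁰/((4πε₀)⁵ℏ⁸)
E_h = 4.354 × 10^-18 J
a₀ = 5.297 × 10^-11 m
E_h/a₀³ = 2.929 × 10^13 J/m³

2.929 × 10^13 J/m³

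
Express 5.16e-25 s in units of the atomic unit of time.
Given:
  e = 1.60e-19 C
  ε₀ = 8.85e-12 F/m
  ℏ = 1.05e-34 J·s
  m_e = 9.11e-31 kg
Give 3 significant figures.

atomic unit of time: τ_au = (4πε₀)²ℏ³/(m_e e⁴) = 2.40e-17 s.
5.16e-25 / 2.40e-17 = 2.15e-8

2.15e-8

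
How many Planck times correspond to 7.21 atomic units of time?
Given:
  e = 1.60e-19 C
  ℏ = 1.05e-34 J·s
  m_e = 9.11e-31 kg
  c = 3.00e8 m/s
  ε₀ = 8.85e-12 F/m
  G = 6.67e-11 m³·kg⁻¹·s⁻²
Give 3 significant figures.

3.22e27

atomic unit of time: τ_au = (4πε₀)²ℏ³/(m_e e⁴) = 2.40e-17 s
Planck time: t_P = √(ℏG/c⁵) = 5.37e-44 s
7.21 × 2.40e-17 / 5.37e-44 = 3.22e27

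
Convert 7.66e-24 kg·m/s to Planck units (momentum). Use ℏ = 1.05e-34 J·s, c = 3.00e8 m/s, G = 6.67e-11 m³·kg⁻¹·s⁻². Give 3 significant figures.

Planck momentum: p_P = √(ℏc³/G) = 6.52 kg·m/s.
7.66e-24 / 6.52 = 1.17e-24

1.17e-24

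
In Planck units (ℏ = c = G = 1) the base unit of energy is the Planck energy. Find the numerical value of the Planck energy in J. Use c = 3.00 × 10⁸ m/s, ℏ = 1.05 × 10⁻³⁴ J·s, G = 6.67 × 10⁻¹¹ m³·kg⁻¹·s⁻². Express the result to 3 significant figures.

1.96 × 10⁹ J

E_P = √(ℏc⁵/G)
  = √(3.83 × 10¹⁸)
  = 1.96 × 10⁹ J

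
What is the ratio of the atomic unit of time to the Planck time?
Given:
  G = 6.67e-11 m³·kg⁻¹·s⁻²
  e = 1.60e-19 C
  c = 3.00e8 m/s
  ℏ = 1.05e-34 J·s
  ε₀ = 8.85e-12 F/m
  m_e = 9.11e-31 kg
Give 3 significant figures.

4.47e26

atomic unit of time: τ_au = (4πε₀)²ℏ³/(m_e e⁴) = 2.40e-17 s
Planck time: t_P = √(ℏG/c⁵) = 5.37e-44 s
ratio = 2.40e-17 / 5.37e-44 = 4.47e26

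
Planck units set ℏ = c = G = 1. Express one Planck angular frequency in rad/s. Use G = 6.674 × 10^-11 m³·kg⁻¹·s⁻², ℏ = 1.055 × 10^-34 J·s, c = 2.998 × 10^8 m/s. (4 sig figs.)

1.855 × 10^43 rad/s

From ℏ = c = G = 1 the angular frequency scale is ω_P = √(c⁵/(ℏG)).
  = √(3.440 × 10^86)
  = 1.855 × 10^43 rad/s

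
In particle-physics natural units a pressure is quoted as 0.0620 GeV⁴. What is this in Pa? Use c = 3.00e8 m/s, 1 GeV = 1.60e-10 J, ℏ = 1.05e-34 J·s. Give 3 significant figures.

Pressure is [E]/[L]³ = [E]⁴/(ℏc)³.
1 GeV⁴ → 1/(ℏc)³ × (1 GeV in J)⁴ = 2.10e37 Pa.
Result: 0.0620 × 2.10e37 = 1.30e36 Pa.

1.30e36 Pa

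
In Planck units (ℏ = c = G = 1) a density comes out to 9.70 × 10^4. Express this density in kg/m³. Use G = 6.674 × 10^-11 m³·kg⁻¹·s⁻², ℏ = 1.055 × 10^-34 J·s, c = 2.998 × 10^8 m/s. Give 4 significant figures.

4.999 × 10^101 kg/m³

One Planck density: ρ_P = c⁵/(ℏG²) = 5.154 × 10^96 kg/m³.
9.70 × 10^4 × 5.154 × 10^96 kg/m³ = 4.999 × 10^101 kg/m³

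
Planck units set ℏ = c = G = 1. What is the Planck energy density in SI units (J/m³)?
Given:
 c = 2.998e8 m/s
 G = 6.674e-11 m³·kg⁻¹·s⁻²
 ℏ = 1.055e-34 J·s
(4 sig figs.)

Dimensional analysis gives u_P = c⁷/(ℏG²).
  = 2.177e59 / 4.699e-55
  = 4.632e113 J/m³

4.632e113 J/m³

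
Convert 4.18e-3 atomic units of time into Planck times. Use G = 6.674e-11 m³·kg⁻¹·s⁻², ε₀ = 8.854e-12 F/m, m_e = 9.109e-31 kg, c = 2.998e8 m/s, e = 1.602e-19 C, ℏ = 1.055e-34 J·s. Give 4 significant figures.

1.878e24

atomic unit of time: τ_au = (4πε₀)²ℏ³/(m_e e⁴) = 2.423e-17 s
Planck time: t_P = √(ℏG/c⁵) = 5.392e-44 s
4.18e-3 × 2.423e-17 / 5.392e-44 = 1.878e24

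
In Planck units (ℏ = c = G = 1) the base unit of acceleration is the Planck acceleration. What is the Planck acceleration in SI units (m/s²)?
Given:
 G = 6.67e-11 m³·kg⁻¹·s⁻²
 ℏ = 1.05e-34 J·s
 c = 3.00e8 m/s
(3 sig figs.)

5.59e51 m/s²

a_P = √(c⁷/(ℏG))
  = √(3.12e103)
  = 5.59e51 m/s²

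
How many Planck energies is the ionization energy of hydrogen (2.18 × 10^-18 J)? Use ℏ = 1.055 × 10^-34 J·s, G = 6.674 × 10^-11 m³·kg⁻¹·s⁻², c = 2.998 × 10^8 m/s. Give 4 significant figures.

Planck energy: E_P = √(ℏc⁵/G) = 1.957 × 10^9 J.
2.18 × 10^-18 / 1.957 × 10^9 = 1.114 × 10^-27

1.114 × 10^-27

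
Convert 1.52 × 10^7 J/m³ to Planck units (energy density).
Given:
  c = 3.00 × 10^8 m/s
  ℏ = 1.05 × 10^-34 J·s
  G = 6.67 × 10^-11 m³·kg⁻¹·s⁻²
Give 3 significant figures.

3.25 × 10^-107

Planck energy density: u_P = c⁷/(ℏG²) = 4.68 × 10^113 J/m³.
1.52 × 10^7 / 4.68 × 10^113 = 3.25 × 10^-107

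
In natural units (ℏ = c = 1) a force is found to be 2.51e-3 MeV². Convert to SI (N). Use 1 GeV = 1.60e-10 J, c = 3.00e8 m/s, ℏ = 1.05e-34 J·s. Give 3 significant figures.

2.04e-3 N

Force is [E]/[L] = [E]²/(ℏc); restore (ℏc)⁻¹.
1 GeV² → 1/(ℏc) × (1 GeV in J)² = 8.13e5 N.
Convert the energy scale: 2.51e-3 MeV² = 2.51e-9 GeV².
Result: 2.51e-9 × 8.13e5 = 2.04e-3 N.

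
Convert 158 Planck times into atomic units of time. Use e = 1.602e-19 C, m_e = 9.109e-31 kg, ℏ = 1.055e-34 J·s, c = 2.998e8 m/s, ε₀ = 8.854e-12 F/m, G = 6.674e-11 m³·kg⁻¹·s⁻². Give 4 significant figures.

3.516e-25

Planck time: t_P = √(ℏG/c⁵) = 5.392e-44 s
atomic unit of time: τ_au = (4πε₀)²ℏ³/(m_e e⁴) = 2.423e-17 s
158 × 5.392e-44 / 2.423e-17 = 3.516e-25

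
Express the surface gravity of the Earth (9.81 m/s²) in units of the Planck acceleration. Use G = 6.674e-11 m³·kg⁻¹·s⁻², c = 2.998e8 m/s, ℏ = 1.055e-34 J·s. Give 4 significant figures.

Planck acceleration: a_P = √(c⁷/(ℏG)) = 5.560e51 m/s².
9.81 / 5.560e51 = 1.764e-51

1.764e-51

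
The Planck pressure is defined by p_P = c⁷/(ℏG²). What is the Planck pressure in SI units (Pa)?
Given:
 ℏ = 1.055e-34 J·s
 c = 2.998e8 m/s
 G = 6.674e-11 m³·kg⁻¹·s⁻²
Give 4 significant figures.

4.632e113 Pa

p_P = c⁷/(ℏG²)
  = 2.177e59 / 4.699e-55
  = 4.632e113 Pa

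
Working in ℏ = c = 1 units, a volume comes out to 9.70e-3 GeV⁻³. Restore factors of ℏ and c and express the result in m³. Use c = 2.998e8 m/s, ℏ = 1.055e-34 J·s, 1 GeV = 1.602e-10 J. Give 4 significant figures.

Volume is [L]³ = [E]⁻³·(ℏc)³.
1 GeV⁻³ → (ℏc)³ × (1 GeV in J)⁻³ = 7.696e-48 m³.
Result: 9.70e-3 × 7.696e-48 = 7.465e-50 m³.

7.465e-50 m³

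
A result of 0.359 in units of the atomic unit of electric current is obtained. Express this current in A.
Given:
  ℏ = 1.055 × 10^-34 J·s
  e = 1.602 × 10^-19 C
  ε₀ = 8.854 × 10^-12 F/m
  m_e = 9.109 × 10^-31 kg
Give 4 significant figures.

2.374 × 10^-3 A

One atomic unit of electric current: I_au = e E_h/ℏ = m_e e⁵/((4πε₀)²ℏ³) = 6.612 × 10^-3 A.
0.359 × 6.612 × 10^-3 A = 2.374 × 10^-3 A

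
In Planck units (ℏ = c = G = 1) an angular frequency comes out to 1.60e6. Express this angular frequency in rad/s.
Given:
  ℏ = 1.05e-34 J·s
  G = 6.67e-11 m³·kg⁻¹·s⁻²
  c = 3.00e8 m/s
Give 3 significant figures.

2.98e49 rad/s

One Planck angular frequency: ω_P = √(c⁵/(ℏG)) = 1.86e43 rad/s.
1.60e6 × 1.86e43 rad/s = 2.98e49 rad/s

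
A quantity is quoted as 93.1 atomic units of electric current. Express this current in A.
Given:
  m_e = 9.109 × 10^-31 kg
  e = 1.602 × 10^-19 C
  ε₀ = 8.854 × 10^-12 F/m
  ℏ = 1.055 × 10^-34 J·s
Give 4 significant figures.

One atomic unit of electric current: I_au = e E_h/ℏ = m_e e⁵/((4πε₀)²ℏ³) = 6.612 × 10^-3 A.
93.1 × 6.612 × 10^-3 A = 0.6156 A

0.6156 A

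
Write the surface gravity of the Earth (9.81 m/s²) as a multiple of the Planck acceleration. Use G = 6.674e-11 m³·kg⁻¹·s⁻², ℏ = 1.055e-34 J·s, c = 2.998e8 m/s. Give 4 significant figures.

1.764e-51

Planck acceleration: a_P = √(c⁷/(ℏG)) = 5.560e51 m/s².
9.81 / 5.560e51 = 1.764e-51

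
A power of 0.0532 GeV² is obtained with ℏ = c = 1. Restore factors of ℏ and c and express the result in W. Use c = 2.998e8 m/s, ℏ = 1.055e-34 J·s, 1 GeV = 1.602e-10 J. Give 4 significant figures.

1.294e13 W

Power is [E]/[T] = [E]²/ℏ.
1 GeV² → 1/ℏ × (1 GeV in J)² = 2.433e14 W.
Result: 0.0532 × 2.433e14 = 1.294e13 W.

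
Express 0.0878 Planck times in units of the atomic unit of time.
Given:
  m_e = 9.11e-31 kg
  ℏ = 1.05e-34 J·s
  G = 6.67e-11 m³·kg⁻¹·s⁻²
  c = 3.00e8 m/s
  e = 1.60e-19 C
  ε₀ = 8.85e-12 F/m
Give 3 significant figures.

Planck time: t_P = √(ℏG/c⁵) = 5.37e-44 s
atomic unit of time: τ_au = (4πε₀)²ℏ³/(m_e e⁴) = 2.40e-17 s
0.0878 × 5.37e-44 / 2.40e-17 = 1.97e-28

1.97e-28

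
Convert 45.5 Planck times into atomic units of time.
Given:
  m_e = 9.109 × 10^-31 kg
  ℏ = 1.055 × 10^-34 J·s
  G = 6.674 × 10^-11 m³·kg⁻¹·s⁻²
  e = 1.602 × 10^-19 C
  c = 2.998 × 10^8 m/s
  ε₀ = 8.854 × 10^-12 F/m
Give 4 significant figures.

Planck time: t_P = √(ℏG/c⁵) = 5.392 × 10^-44 s
atomic unit of time: τ_au = (4πε₀)²ℏ³/(m_e e⁴) = 2.423 × 10^-17 s
45.5 × 5.392 × 10^-44 / 2.423 × 10^-17 = 1.013 × 10^-25

1.013 × 10^-25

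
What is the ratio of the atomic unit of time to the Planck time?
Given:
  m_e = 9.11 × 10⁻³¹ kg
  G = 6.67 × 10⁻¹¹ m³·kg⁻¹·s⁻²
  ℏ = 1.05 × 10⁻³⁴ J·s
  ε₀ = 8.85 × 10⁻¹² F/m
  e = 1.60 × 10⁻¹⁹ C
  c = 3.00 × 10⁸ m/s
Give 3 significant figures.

atomic unit of time: τ_au = (4πε₀)²ℏ³/(m_e e⁴) = 2.40 × 10⁻¹⁷ s
Planck time: t_P = √(ℏG/c⁵) = 5.37 × 10⁻⁴⁴ s
ratio = 2.40 × 10⁻¹⁷ / 5.37 × 10⁻⁴⁴ = 4.47 × 10²⁶

4.47 × 10²⁶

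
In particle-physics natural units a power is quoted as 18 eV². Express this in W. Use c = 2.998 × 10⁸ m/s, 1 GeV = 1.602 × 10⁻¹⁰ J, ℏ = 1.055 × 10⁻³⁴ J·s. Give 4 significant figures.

Power is [E]/[T] = [E]²/ℏ.
1 GeV² → 1/ℏ × (1 GeV in J)² = 2.433 × 10¹⁴ W.
Convert the energy scale: 18 eV² = 1.80 × 10⁻¹⁷ GeV².
Result: 1.80 × 10⁻¹⁷ × 2.433 × 10¹⁴ = 4.379 × 10⁻³ W.

4.379 × 10⁻³ W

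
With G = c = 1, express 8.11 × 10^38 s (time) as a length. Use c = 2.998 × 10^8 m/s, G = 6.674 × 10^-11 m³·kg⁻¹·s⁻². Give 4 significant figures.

2.431 × 10^47 m

Time → length via c.
8.11 × 10^38 s × (c) = 2.431 × 10^47 m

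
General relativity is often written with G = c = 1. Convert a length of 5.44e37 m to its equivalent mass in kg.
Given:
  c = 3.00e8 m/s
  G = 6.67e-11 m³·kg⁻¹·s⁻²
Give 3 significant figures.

Length → mass via c²/G.
5.44e37 m × (c²/G) = 7.34e64 kg

7.34e64 kg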